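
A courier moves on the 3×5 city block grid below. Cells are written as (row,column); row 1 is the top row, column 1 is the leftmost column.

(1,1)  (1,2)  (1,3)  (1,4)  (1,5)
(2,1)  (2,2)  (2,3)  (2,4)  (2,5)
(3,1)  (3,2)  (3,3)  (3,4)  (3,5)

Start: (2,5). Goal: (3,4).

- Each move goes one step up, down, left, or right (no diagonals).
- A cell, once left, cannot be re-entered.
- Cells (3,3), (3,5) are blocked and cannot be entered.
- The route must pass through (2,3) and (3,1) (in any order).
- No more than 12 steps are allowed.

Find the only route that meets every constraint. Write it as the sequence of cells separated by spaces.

(2,5) (1,5) (1,4) (1,3) (1,2) (1,1) (2,1) (3,1) (3,2) (2,2) (2,3) (2,4) (3,4)

The budget equals the shortest possible length, so every move has to be on a shortest route through the required cells.
Route from (2,5): up to (1,5), 4× left (reaching (1,1)), 2× down (reaching (3,1)), right to (3,2), up to (2,2), 2× right (reaching (2,4)), down to (3,4) — 12 moves in all.
Check: all required cells visited; 12 ≤ 12 moves.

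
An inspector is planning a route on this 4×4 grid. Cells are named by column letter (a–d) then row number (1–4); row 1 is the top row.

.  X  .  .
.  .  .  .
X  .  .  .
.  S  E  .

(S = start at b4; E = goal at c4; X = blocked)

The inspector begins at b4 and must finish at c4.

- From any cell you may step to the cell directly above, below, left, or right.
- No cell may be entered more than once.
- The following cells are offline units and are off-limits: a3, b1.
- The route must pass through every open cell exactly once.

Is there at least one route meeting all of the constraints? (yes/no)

no

Cell a1 has only one open neighbour but is neither the start nor the goal, so a Hamiltonian route would have to both enter and leave it through the same neighbour — impossible without revisiting.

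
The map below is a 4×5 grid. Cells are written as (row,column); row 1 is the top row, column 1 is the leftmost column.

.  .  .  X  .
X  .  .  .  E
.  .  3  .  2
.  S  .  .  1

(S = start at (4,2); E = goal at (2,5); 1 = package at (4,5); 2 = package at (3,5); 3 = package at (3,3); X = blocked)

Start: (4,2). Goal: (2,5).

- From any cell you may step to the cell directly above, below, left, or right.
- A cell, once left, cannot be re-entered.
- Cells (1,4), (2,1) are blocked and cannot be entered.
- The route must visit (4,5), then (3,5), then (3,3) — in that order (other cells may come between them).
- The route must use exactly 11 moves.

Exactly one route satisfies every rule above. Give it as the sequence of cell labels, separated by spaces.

(4,2) (4,3) (4,4) (4,5) (3,5) (3,4) (3,3) (3,2) (2,2) (2,3) (2,4) (2,5)

The waypoints must appear in the order (4,5), (3,5), (3,3), with no cell reused.
Route from (4,2): 3× right (reaching (4,5)), up to (3,5), 3× left (reaching (3,2)), up to (2,2), 3× right (reaching (2,5)) — 11 moves in all.
Check: order respected (1 at step 3, 2 at step 4, 3 at step 6); 11 moves as required.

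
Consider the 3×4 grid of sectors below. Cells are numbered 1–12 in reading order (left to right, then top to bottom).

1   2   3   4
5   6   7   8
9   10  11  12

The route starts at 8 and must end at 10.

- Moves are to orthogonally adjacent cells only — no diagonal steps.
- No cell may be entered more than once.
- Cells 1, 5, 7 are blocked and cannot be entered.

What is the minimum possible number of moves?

The Manhattan distance from 8 to 10 is |2−3| + |4−2| = 3, so at least 3 moves are needed.
A route of 3 moves achieves this: 8 → 12 → 11 → 10.
Since 3 matches the lower bound, it is optimal.

3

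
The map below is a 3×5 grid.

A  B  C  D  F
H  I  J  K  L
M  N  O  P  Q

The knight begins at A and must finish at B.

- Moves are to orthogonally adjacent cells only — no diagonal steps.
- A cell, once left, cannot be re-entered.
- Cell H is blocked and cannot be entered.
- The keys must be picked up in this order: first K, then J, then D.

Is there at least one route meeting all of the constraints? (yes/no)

Every way from A to K runs through B — but B is where the route must end, so it would be entered once on the way to K and again at the finish.

no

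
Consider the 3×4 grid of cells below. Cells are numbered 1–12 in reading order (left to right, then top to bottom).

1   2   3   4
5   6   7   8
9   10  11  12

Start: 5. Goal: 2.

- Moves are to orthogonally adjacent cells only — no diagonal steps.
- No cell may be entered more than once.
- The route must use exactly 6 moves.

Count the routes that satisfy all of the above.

5

Need simple routes of exactly 6 moves from 5 to 2 (Manhattan distance 2, so 2 moves are spent on a detour and 2 undoing it).
Enumerating: 5 9 10 6 7 3 2 | 5 9 10 11 7 3 2 | 5 9 10 11 7 6 2 | 5 6 10 11 7 3 2 | 5 6 7 8 4 3 2.
That gives 5 routes.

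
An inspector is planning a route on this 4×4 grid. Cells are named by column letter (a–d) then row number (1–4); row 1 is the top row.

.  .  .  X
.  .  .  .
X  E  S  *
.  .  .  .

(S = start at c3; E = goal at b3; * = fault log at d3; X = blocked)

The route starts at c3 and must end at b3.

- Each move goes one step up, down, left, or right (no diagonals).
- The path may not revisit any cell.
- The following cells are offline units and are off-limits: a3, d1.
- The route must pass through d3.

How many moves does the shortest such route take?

5

Any route passes through d3 somewhere between c3 and b3. Summing Manhattan distances along the two legs (c3 → d3 → b3) gives a lower bound of 1 + 2 = 3 moves.
The shortest route satisfying every rule uses 5 moves: c3 → d3 → d2 → c2 → b2 → b3.
The bound of 3 isn't tight here; checking systematically, no route of length 3 through 4 satisfies every constraint, so 5 is the minimum.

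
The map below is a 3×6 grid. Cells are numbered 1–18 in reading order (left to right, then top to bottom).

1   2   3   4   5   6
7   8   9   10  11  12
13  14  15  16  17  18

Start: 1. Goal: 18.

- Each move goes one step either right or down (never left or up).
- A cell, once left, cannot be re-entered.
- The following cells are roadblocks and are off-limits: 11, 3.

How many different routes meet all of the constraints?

7

A right/down-only route from 1 to 18 makes exactly 2 down-moves and 5 right-moves in some order.
With no other constraints that would be C(7,2) = 21 routes.
Subtract routes through each blocked cell (inclusion–exclusion for overlaps): − through 3: 10 − through 11: 10 + through 3&11: 6 → 7.
That gives 7 routes.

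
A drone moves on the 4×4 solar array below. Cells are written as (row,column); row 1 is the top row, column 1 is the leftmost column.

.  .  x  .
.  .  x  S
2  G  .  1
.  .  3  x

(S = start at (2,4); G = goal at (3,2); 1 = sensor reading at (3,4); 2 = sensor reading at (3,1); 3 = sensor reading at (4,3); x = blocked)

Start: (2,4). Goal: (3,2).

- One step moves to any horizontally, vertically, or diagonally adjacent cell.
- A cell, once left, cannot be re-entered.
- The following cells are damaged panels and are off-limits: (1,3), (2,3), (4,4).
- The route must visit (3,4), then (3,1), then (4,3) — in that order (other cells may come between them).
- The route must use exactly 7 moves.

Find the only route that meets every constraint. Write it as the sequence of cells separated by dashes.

The waypoints must appear in the order (3,4), (3,1), (4,3), with no cell reused.
Route from (2,4): down to (3,4), left to (3,3), up-left to (2,2), down-left to (3,1), down-right to (4,2), right to (4,3), up-left to (3,2) — 7 moves in all.
Check: order respected (1 at step 1, 2 at step 4, 3 at step 6); 7 moves as required.

(2,4) - (3,4) - (3,3) - (2,2) - (3,1) - (4,2) - (4,3) - (3,2)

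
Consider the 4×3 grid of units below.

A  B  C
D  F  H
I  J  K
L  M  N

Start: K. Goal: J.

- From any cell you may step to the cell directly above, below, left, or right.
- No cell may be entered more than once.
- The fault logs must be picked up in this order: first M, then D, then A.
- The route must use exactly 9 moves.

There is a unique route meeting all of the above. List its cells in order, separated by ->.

The waypoints must appear in the order M, D, A, with no cell reused.
Route from K: down to N, 2× left (reaching L), 3× up (reaching A), right to B, 2× down (reaching J) — 9 moves in all.
Check: order respected (M at step 2, D at step 5, A at step 6); 9 moves as required.

K -> N -> M -> L -> I -> D -> A -> B -> F -> J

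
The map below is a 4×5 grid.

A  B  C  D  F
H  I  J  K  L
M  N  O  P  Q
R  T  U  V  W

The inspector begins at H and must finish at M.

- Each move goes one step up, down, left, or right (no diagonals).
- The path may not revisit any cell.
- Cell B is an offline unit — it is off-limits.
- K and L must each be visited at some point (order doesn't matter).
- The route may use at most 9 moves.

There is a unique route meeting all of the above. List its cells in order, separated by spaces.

H I J K L Q P O N M

Any route must reach K and L and still end at M within 9 moves, so the order of the required stops is forced.
Route from H: right 4 to L, down 1 to Q, left 4 to M — 9 moves in all.
Check: all required cells visited; 9 ≤ 9 moves.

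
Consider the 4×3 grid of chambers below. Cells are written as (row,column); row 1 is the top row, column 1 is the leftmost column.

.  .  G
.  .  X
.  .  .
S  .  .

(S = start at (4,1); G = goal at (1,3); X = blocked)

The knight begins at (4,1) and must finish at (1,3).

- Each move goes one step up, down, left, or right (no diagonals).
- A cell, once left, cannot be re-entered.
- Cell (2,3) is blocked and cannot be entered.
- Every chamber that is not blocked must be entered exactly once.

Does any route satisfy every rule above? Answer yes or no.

no

Colour the cells like a checkerboard: each orthogonal step flips colour, so a Hamiltonian route alternates colours. Here there are 6 cells of one colour and 5 of the other, with start on the opposite colour to the goal — the counts and endpoints can't be arranged into an alternating sequence of length 11, so no Hamiltonian route exists.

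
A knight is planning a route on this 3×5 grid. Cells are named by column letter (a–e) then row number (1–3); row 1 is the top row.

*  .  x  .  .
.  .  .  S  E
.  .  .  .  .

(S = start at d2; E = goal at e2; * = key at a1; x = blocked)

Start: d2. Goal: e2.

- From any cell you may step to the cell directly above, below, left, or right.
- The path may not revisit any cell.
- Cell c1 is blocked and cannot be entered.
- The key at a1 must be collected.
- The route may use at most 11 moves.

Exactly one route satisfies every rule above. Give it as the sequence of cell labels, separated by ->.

d2 -> c2 -> b2 -> b1 -> a1 -> a2 -> a3 -> b3 -> c3 -> d3 -> e3 -> e2

The 11-move cap with required stops at a1 leaves no slack for detours.
Route from d2: left 2 to b2, up 1 to b1, left 1 to a1, down 2 to a3, right 4 to e3, up 1 to e2 — 11 moves in all.
Check: all required cells visited; 11 ≤ 11 moves.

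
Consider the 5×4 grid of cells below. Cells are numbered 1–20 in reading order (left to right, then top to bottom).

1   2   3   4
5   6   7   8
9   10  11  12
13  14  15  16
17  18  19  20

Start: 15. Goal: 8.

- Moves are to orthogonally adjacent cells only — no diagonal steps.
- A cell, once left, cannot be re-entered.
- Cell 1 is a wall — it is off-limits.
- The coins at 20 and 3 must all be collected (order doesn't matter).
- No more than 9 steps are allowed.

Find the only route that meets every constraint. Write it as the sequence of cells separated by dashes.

15 - 19 - 20 - 16 - 12 - 11 - 7 - 3 - 4 - 8

The budget equals the shortest possible length, so every move has to be on a shortest route through the required cells.
Route from 15: down to 19, right to 20, 2× up (reaching 12), left to 11, 2× up (reaching 3), right to 4, down to 8 — 9 moves in all.
Check: all required cells visited; 9 ≤ 9 moves.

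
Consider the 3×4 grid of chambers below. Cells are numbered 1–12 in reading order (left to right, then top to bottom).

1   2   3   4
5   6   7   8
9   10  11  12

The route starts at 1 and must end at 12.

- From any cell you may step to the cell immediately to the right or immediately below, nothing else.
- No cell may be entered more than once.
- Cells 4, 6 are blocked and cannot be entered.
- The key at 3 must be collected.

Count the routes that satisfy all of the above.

2

A right/down-only route from 1 to 12 makes exactly 2 down-moves and 3 right-moves in some order.
With no other constraints that would be C(5,2) = 10 routes.
Split at 3 and multiply the segment counts (each segment already excludes blocked cells): 1→3: 1; 3→12: 2; product = 2.
That gives 2 routes.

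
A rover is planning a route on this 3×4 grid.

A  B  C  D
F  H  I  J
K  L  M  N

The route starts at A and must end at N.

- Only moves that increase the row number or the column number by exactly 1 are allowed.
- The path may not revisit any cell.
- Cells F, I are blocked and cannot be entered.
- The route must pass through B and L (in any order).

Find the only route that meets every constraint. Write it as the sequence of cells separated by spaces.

Moves only go right or down, so the column and row indices never decrease.
Route from A: right to B, 2× down (reaching L), 2× right (reaching N) — 5 moves in all.
Check: all required cells visited.

A B H L M N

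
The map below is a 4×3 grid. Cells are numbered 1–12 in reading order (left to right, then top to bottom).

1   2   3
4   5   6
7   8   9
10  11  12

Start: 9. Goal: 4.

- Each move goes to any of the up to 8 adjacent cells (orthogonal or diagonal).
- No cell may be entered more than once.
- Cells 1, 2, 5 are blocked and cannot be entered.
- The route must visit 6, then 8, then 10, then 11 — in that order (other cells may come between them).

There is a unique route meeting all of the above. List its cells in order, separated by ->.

9 -> 6 -> 8 -> 10 -> 11 -> 7 -> 4

The waypoints must appear in the order 6, 8, 10, 11, with no cell reused.
Route from 9: up 1 to 6, down-left 2 to 10, right 1 to 11, up-left 1 to 7, up 1 to 4 — 6 moves in all.
Check: order respected (6 at step 1, 8 at step 2, 10 at step 3, 11 at step 4).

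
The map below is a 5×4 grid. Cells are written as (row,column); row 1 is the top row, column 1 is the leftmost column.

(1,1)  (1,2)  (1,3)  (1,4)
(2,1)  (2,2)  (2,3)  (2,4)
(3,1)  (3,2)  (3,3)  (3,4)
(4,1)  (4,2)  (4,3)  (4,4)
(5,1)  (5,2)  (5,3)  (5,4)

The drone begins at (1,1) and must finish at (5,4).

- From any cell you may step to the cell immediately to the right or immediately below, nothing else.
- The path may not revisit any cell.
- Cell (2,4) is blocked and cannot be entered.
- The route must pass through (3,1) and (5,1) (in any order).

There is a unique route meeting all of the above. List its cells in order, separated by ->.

(1,1) -> (2,1) -> (3,1) -> (4,1) -> (5,1) -> (5,2) -> (5,3) -> (5,4)

Moves only go right or down, so the column and row indices never decrease.
Route from (1,1): down 4 to (5,1), right 3 to (5,4) — 7 moves in all.
Check: all required cells visited.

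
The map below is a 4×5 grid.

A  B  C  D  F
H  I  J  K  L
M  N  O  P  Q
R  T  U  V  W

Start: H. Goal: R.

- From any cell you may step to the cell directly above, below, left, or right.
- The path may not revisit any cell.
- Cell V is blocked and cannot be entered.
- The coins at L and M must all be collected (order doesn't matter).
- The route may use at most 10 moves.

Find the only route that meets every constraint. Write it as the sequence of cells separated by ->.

H -> I -> J -> K -> L -> Q -> P -> O -> N -> M -> R

Any route must reach L and M and still end at R within 10 moves, so the order of the required stops is forced.
Route from H: right 4 to L, down 1 to Q, left 4 to M, down 1 to R — 10 moves in all.
Check: all required cells visited; 10 ≤ 10 moves.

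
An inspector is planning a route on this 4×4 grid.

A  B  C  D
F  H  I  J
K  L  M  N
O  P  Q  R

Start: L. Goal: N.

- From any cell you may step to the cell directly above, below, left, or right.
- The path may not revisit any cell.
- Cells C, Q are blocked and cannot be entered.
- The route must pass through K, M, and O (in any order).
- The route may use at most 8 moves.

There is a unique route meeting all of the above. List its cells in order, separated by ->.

L -> P -> O -> K -> F -> H -> I -> M -> N

The budget equals the shortest possible length, so every move has to be on a shortest route through the required cells.
Route from L: down 1 to P, left 1 to O, up 2 to F, right 2 to I, down 1 to M, right 1 to N — 8 moves in all.
Check: all required cells visited; 8 ≤ 8 moves.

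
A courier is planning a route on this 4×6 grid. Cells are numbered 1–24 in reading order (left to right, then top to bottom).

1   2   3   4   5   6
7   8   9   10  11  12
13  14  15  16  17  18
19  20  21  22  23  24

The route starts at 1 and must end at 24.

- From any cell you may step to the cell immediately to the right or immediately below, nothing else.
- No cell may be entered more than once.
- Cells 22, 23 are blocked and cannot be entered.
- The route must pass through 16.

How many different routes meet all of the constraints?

10

A right/down-only route from 1 to 24 makes exactly 3 down-moves and 5 right-moves in some order.
With no other constraints that would be C(8,3) = 56 routes.
Split at 16 and multiply the segment counts (each segment already excludes blocked cells): 1→16: 10; 16→24: 1; product = 10.
That gives 10 routes.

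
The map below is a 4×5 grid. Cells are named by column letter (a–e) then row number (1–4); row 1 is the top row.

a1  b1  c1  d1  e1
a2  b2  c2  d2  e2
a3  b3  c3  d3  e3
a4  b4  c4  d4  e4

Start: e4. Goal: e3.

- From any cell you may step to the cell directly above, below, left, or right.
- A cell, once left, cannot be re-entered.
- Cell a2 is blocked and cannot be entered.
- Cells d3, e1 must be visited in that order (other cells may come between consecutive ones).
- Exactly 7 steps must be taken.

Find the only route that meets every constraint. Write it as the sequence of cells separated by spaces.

The waypoints must appear in the order d3, e1, with no cell reused.
Route from e4: left 1 to d4, up 3 to d1, right 1 to e1, down 2 to e3 — 7 moves in all.
Check: order respected (d3 at step 2, e1 at step 5); 7 moves as required.

e4 d4 d3 d2 d1 e1 e2 e3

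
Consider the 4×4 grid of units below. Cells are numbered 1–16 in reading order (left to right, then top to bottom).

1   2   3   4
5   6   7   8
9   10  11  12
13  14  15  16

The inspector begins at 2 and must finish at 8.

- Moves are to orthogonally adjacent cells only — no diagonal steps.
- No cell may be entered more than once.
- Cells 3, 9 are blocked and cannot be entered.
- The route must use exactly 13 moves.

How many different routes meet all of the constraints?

0

Need simple routes of exactly 13 moves from 2 to 8 (Manhattan distance 3, so 5 moves are spent on a detour and 5 undoing it).
No route satisfies every constraint, so the count is 0.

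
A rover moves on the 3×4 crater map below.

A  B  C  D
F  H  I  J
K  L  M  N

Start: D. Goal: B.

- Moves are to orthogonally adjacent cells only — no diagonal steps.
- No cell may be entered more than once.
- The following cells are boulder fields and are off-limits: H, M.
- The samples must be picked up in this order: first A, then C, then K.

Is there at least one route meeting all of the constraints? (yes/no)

Every way from D to A runs through B — but B is where the route must end, so it would be entered once on the way to A and again at the finish.

no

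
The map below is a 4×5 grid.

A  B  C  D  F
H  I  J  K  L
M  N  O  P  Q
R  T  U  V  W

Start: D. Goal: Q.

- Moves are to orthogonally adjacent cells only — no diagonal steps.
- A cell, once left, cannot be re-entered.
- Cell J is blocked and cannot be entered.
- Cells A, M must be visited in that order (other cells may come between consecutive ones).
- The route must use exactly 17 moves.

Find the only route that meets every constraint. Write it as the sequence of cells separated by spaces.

The waypoints must appear in the order A, M, with no cell reused.
Route from D: right 1 to F, down 1 to L, left 1 to K, down 1 to P, left 2 to N, up 2 to B, left 1 to A, down 3 to R, right 4 to W, up 1 to Q — 17 moves in all.
Check: order respected (A at step 9, M at step 11); 17 moves as required.

D F L K P O N I B A H M R T U V W Q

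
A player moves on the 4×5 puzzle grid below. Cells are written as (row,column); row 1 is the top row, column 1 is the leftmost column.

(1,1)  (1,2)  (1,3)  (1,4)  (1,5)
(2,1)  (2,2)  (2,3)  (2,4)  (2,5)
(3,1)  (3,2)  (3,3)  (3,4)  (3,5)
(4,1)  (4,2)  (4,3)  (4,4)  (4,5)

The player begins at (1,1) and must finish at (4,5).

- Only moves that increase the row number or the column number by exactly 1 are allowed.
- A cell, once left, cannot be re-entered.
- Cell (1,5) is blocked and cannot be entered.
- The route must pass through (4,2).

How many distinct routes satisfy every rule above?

A right/down-only route from (1,1) to (4,5) makes exactly 3 down-moves and 4 right-moves in some order.
With no other constraints that would be C(7,3) = 35 routes.
Split at (4,2) and multiply the segment counts (each segment already excludes blocked cells): (1,1)→(4,2): 4; (4,2)→(4,5): 1; product = 4.
That gives 4 routes.

4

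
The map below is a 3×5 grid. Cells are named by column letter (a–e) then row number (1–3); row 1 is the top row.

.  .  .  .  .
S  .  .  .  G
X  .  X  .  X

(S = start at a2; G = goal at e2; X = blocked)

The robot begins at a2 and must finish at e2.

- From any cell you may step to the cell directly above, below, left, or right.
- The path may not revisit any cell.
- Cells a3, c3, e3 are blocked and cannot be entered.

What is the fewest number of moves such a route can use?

The Manhattan distance from a2 to e2 is |2−2| + |1−5| = 4, so at least 4 moves are needed.
A route of 4 moves achieves this: a2 → b2 → c2 → d2 → e2.
Since 4 matches the lower bound, it is optimal.

4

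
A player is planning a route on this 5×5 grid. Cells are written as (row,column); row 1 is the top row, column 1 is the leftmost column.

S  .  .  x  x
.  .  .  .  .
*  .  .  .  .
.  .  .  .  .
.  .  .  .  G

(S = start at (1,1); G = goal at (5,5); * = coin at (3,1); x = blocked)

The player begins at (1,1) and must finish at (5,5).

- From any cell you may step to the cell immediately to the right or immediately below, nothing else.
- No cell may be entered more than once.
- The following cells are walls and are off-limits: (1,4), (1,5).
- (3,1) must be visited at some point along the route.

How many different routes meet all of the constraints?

A right/down-only route from (1,1) to (5,5) makes exactly 4 down-moves and 4 right-moves in some order.
With no other constraints that would be C(8,4) = 70 routes.
Split at (3,1) and multiply the segment counts (each segment already excludes blocked cells): (1,1)→(3,1): 1; (3,1)→(5,5): 15; product = 15.
That gives 15 routes.

15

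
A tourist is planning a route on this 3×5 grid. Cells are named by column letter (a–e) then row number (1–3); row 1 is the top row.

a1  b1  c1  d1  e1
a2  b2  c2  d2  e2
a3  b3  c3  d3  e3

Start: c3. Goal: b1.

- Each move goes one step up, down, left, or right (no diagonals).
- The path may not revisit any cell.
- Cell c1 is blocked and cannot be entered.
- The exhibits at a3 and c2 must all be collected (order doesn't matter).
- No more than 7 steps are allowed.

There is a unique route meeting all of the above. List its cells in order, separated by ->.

c3 -> c2 -> b2 -> b3 -> a3 -> a2 -> a1 -> b1

The 7-move cap with required stops at a3, c2 leaves no slack for detours.
Route from c3: up to c2, left to b2, down to b3, left to a3, 2× up (reaching a1), right to b1 — 7 moves in all.
Check: all required cells visited; 7 ≤ 7 moves.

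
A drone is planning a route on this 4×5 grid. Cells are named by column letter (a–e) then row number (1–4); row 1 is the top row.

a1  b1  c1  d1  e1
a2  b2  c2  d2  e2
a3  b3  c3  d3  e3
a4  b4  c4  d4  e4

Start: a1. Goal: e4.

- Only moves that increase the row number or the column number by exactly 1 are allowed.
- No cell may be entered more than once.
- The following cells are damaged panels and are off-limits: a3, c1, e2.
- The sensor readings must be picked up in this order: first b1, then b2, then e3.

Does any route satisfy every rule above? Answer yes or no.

yes

One route that works: a1 → b1 → b2 → b3 → c3 → d3 → e3 → e4.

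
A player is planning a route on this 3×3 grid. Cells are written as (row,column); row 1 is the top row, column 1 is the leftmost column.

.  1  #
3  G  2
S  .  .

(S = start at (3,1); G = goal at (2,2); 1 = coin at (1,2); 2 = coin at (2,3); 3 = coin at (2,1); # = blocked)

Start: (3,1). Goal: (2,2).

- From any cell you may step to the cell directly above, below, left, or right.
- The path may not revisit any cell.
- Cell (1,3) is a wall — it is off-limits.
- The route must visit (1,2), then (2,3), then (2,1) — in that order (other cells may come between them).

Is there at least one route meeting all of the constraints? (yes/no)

Even ignoring the required order, no revisit-free route from (3,1) to (2,2) manages to pass through all of (1,2), (2,3), and (2,1): branching out from (3,1), every path either misses one of them or, having collected them, can no longer reach (2,2) without re-entering a cell.

no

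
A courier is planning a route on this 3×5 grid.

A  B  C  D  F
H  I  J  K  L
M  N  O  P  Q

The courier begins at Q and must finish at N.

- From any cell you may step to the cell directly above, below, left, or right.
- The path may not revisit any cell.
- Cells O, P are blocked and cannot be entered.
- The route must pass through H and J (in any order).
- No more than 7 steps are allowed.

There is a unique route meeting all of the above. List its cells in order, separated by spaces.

Any route must reach H and J and still end at N within 7 moves, so the order of the required stops is forced.
Route from Q: up 1 to L, left 4 to H, down 1 to M, right 1 to N — 7 moves in all.
Check: all required cells visited; 7 ≤ 7 moves.

Q L K J I H M N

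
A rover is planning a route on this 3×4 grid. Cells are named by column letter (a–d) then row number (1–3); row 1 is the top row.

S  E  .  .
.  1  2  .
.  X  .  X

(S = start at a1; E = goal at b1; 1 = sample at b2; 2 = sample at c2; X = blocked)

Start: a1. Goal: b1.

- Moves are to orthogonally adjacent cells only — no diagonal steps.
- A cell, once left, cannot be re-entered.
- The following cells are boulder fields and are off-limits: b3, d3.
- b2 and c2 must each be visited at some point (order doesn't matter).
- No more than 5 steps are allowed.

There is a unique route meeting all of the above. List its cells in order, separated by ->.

The budget equals the shortest possible length, so every move has to be on a shortest route through the required cells.
Route from a1: down to a2, 2× right (reaching c2), up to c1, left to b1 — 5 moves in all.
Check: all required cells visited; 5 ≤ 5 moves.

a1 -> a2 -> b2 -> c2 -> c1 -> b1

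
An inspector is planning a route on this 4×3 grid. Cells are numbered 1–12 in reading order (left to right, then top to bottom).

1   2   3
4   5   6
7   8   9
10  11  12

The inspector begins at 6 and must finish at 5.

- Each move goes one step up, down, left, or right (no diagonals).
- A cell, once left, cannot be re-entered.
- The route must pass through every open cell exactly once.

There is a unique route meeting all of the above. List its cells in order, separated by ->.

6 -> 3 -> 2 -> 1 -> 4 -> 7 -> 10 -> 11 -> 12 -> 9 -> 8 -> 5

Need to visit all 12 open cells exactly once, starting at 6 and ending at 5.
Cell 12 has only two open neighbours (9 and 11), so the path must pass straight through it: one of those is the cell it's entered from and the other is where it exits.
Route from 6: up to 3, 2× left (reaching 1), 3× down (reaching 10), 2× right (reaching 12), up to 9, left to 8, up to 5 — 11 moves in all.
Check: all 12 open cells covered.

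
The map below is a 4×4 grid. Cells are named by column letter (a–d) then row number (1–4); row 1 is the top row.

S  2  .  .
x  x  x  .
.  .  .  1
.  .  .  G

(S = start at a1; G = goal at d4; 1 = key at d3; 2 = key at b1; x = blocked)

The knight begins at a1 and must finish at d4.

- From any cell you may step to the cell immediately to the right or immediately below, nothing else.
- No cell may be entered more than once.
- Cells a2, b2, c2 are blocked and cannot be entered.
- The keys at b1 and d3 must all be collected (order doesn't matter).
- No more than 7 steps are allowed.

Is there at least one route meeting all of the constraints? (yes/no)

yes

One route that works: a1 → b1 → c1 → d1 → d2 → d3 → d4.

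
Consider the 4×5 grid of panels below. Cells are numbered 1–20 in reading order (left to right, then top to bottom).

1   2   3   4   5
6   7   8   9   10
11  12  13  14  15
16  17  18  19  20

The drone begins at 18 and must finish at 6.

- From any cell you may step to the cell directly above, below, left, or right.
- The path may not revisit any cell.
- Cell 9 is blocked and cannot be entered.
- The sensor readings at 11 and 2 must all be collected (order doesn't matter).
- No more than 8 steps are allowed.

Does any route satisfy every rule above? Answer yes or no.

One route that works: 18 → 13 → 8 → 3 → 2 → 7 → 12 → 11 → 6.

yes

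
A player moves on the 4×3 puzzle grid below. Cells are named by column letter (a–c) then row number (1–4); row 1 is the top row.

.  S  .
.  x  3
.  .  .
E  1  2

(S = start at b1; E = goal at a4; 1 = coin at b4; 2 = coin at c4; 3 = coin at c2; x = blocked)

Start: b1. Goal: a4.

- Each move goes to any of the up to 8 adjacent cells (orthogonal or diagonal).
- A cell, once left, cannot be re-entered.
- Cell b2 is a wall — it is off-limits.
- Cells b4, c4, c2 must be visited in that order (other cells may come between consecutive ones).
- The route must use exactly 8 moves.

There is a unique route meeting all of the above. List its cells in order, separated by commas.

The waypoints must appear in the order b4, c4, c2, with no cell reused.
Route from b1: down-left to a2, down to a3, down-right to b4, right to c4, 2× up (reaching c2), 2× down-left (reaching a4) — 8 moves in all.
Check: order respected (1 at step 3, 2 at step 4, 3 at step 6); 8 moves as required.

b1, a2, a3, b4, c4, c3, c2, b3, a4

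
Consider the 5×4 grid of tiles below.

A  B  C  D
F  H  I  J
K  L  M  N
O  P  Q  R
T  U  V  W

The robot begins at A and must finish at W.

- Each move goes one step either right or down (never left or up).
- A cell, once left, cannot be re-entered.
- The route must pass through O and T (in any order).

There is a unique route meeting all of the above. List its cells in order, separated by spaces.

Moves only go right or down, so the column and row indices never decrease.
Route from A: 4× down (reaching T), 3× right (reaching W) — 7 moves in all.
Check: all required cells visited.

A F K O T U V W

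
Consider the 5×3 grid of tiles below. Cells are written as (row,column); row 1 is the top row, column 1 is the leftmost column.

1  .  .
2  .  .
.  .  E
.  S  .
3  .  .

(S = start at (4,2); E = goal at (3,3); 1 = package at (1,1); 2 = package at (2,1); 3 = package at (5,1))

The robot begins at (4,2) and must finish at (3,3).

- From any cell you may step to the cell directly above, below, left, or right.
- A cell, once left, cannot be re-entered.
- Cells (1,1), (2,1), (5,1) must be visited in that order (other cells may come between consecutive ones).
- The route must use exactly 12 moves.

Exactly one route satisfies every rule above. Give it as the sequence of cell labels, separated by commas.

(4,2), (3,2), (2,2), (1,2), (1,1), (2,1), (3,1), (4,1), (5,1), (5,2), (5,3), (4,3), (3,3)

The waypoints must appear in the order (1,1), (2,1), (5,1), with no cell reused.
Route from (4,2): up 3 to (1,2), left 1 to (1,1), down 4 to (5,1), right 2 to (5,3), up 2 to (3,3) — 12 moves in all.
Check: order respected (1 at step 4, 2 at step 5, 3 at step 8); 12 moves as required.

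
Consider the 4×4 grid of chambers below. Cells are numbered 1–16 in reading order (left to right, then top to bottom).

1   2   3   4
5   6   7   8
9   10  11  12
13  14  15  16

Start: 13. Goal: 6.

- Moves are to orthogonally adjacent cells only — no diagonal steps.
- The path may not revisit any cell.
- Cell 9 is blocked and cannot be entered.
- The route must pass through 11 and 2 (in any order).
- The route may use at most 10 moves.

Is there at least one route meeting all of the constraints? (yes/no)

yes

One route that works: 13 → 14 → 10 → 11 → 7 → 3 → 2 → 6.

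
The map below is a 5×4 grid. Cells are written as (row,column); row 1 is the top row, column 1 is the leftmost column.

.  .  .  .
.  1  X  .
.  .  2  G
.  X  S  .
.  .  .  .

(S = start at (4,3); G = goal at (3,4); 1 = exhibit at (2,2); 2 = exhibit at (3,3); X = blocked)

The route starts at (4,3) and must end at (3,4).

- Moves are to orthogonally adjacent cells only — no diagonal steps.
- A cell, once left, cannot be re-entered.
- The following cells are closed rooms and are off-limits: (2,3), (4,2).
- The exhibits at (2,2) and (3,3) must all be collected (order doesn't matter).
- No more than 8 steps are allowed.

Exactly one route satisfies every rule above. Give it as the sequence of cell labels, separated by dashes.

The budget equals the shortest possible length, so every move has to be on a shortest route through the required cells.
Route from (4,3): up to (3,3), left to (3,2), 2× up (reaching (1,2)), 2× right (reaching (1,4)), 2× down (reaching (3,4)) — 8 moves in all.
Check: all required cells visited; 8 ≤ 8 moves.

(4,3) - (3,3) - (3,2) - (2,2) - (1,2) - (1,3) - (1,4) - (2,4) - (3,4)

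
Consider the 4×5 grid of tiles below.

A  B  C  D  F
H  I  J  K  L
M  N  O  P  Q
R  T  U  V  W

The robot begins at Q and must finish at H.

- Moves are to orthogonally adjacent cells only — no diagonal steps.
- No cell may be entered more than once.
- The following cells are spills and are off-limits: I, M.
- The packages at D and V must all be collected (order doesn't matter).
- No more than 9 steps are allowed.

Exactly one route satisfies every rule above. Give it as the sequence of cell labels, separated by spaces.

Any route must reach D and V and still end at H within 9 moves, so the order of the required stops is forced.
Route from Q: down to W, left to V, 3× up (reaching D), 3× left (reaching A), down to H — 9 moves in all.
Check: all required cells visited; 9 ≤ 9 moves.

Q W V P K D C B A H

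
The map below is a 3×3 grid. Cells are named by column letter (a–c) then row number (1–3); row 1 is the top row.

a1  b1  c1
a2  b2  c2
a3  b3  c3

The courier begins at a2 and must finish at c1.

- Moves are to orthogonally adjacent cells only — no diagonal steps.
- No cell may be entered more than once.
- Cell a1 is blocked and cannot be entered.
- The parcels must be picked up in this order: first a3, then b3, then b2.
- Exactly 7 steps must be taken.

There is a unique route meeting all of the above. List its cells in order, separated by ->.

The waypoints must appear in the order a3, b3, b2, with no cell reused.
Route from a2: down 1 to a3, right 2 to c3, up 1 to c2, left 1 to b2, up 1 to b1, right 1 to c1 — 7 moves in all.
Check: order respected (a3 at step 1, b3 at step 2, b2 at step 5); 7 moves as required.

a2 -> a3 -> b3 -> c3 -> c2 -> b2 -> b1 -> c1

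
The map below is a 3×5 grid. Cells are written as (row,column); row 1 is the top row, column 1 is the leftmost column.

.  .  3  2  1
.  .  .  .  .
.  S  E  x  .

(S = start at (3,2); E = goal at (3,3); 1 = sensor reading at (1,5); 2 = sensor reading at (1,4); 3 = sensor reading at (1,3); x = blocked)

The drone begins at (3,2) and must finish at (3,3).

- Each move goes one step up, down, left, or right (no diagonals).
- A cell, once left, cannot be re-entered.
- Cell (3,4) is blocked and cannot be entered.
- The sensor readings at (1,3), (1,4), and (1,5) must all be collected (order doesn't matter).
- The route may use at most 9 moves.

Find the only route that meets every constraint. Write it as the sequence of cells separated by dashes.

(3,2) - (2,2) - (1,2) - (1,3) - (1,4) - (1,5) - (2,5) - (2,4) - (2,3) - (3,3)

Any route must reach (1,3), (1,4), and (1,5) and still end at (3,3) within 9 moves, so the order of the required stops is forced.
Route from (3,2): up 2 to (1,2), right 3 to (1,5), down 1 to (2,5), left 2 to (2,3), down 1 to (3,3) — 9 moves in all.
Check: all required cells visited; 9 ≤ 9 moves.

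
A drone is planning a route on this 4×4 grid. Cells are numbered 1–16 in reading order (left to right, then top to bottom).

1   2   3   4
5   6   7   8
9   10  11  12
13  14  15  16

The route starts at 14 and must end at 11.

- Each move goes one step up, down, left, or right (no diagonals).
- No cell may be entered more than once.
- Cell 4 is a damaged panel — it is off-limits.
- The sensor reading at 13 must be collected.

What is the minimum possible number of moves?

Any route passes through 13 somewhere between 14 and 11. Summing Manhattan distances along the two legs (14 → 13 → 11) gives a lower bound of 1 + 3 = 4 moves.
A route of 4 moves achieves this: 14 → 13 → 9 → 10 → 11.
Since 4 matches the lower bound, it is optimal.

4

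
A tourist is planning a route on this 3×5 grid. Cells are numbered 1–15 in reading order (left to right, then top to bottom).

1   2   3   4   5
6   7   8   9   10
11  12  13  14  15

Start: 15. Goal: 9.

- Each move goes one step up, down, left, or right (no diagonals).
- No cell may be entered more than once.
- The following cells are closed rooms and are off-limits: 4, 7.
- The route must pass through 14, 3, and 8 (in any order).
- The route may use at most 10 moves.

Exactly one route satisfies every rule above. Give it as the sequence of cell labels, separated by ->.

The 10-move cap with required stops at 14, 3, 8 leaves no slack for detours.
Route from 15: 4× left (reaching 11), 2× up (reaching 1), 2× right (reaching 3), down to 8, right to 9 — 10 moves in all.
Check: all required cells visited; 10 ≤ 10 moves.

15 -> 14 -> 13 -> 12 -> 11 -> 6 -> 1 -> 2 -> 3 -> 8 -> 9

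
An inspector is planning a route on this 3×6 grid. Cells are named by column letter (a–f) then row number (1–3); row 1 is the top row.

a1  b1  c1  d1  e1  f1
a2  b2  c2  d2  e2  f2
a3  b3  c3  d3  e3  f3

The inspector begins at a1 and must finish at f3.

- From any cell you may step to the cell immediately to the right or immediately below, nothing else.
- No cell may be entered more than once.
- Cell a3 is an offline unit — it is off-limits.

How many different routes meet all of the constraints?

20

A right/down-only route from a1 to f3 makes exactly 2 down-moves and 5 right-moves in some order.
With no other constraints that would be C(7,2) = 21 routes.
Subtract routes through each blocked cell (inclusion–exclusion for overlaps): − through a3: 1 → 20.
That gives 20 routes.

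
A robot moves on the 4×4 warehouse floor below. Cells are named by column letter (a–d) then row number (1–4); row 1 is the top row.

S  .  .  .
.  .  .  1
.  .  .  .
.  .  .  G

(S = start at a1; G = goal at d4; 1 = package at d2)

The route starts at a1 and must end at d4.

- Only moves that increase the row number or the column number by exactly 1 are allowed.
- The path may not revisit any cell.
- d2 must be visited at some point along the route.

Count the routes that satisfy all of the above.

4

A right/down-only route from a1 to d4 makes exactly 3 down-moves and 3 right-moves in some order.
With no other constraints that would be C(6,3) = 20 routes.
Split at d2 and multiply the segment counts: a1→d2: 4; d2→d4: 1; product = 4.
That gives 4 routes.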